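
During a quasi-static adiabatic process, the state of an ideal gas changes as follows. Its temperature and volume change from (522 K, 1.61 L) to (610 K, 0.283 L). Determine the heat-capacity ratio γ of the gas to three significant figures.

TV^(γ−1) = const ⇒ γ − 1 = ln(T₂/T₁) / ln(V₁/V₂).
γ = 1 + ln(610/522) / ln(1.61/0.283) = 1.09.

γ ≈ 1.09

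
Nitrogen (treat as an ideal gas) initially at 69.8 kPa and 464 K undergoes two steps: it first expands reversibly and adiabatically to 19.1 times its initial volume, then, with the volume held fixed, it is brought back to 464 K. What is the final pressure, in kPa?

For a diatomic ideal gas γ = 7/5.
Adiabatic step (PV^γ = const): P₂ = 69.8×(1/19.1)^(7/5) = 1.123 kPa; T₂ = 464×(1/19.1)^(2/5) = 142.6 K.
Isochoric: P₃ = P₂(T₃/T₂) = 1.123 × (464/142.6) = 3.654 kPa.

P₃ ≈ 3.65 kPa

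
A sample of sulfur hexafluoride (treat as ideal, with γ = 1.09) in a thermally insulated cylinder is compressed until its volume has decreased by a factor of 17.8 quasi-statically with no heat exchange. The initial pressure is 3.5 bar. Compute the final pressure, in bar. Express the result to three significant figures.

Adiabatic: P₁V₁^γ = P₂V₂^γ ⇒ P₂ = P₁ (V₁/V₂)^γ.
P₂ = 3.5 × 17.8^(1.09) = 80.73 bar.

P₂ ≈ 80.7 bar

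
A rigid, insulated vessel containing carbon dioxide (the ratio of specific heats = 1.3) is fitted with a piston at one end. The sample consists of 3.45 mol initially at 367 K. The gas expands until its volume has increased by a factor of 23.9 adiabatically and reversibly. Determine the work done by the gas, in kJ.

W ≈ 21.5 kJ

Adiabatic: T₁V₁^(γ−1) = T₂V₂^(γ−1) ⇒ T₂ = T₁ (V₁/V₂)^(γ−1).
T₂ = 367 × (1/23.9)^(0.3) = 141.6 K.
Q = 0, so ΔU = W_on_gas = nCᵥΔT with Cᵥ = R/(γ−1) = 27.71 J/(mol·K).
ΔU = 3.45 × 27.71 × (141.6 − 367) = -21550 J.
Work done by the gas = −ΔU = 21550 J.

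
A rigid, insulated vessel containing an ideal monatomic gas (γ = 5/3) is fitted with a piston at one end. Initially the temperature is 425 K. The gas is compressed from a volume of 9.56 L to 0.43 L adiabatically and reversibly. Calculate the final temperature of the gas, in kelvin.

For a reversible adiabat TV^(γ−1) is constant, so T₂ = T₁ (V₁/V₂)^(γ−1).
T₂ = 425 × (9.56/0.43)^(2/3) = 3360 K.

T₂ ≈ 3360 K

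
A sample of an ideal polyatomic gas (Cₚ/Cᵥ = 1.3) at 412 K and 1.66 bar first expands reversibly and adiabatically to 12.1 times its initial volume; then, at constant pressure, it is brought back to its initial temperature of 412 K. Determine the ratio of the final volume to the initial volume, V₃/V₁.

Adiabatic step: V₂/V₁ = 12.1; T₂ = T₁·(1/12.1)^(0.3) = 195 K.
Isobaric step: V₃/V₂ = T₃/T₂ = 412/195.
V₃/V₁ = (V₂/V₁)(V₃/V₂) = 12.1 × (412/195) = 25.56.

V₃/V₁ ≈ 25.6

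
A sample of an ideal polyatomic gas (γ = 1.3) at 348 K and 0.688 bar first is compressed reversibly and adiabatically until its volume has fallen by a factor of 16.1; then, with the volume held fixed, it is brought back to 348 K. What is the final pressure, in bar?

P₃ ≈ 11.1 bar

Adiabatic step (PV^γ = const): P₂ = 0.688×16.1^(1.3) = 25.5 bar; T₂ = 348×16.1^(0.3) = 801 K.
Isochoric: P₃ = P₂(T₃/T₂) = 25.5 × (348/801) = 11.08 bar.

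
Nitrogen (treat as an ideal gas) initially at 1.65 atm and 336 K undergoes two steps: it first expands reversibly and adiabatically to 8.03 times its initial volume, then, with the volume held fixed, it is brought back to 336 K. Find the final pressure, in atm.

For a diatomic ideal gas γ = 7/5.
Adiabatic step (PV^γ = const): P₂ = 1.65×(1/8.03)^(7/5) = 0.08931 atm; T₂ = 336×(1/8.03)^(2/5) = 146 K.
Isochoric: P₃ = P₂(T₃/T₂) = 0.08931 × (336/146) = 0.2055 atm.

P₃ ≈ 0.205 atm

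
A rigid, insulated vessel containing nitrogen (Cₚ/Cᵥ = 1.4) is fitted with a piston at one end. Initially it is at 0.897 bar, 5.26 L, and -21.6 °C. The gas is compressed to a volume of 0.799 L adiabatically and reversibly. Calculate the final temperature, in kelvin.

T₂ ≈ 535 K

Adiabatic: T₁V₁^(γ−1) = T₂V₂^(γ−1) ⇒ T₂ = T₁ (V₁/V₂)^(γ−1).
T₁ = -21.6 °C = 251.5 K.
T₂ = 251.5 × (5.26/0.799)^(0.4) = 534.6 K.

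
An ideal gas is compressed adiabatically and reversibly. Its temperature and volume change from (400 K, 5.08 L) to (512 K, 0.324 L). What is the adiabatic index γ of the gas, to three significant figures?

γ ≈ 1.09

TV^(γ−1) = const ⇒ γ − 1 = ln(T₂/T₁) / ln(V₁/V₂).
γ = 1 + ln(512/400) / ln(5.08/0.324) = 1.09.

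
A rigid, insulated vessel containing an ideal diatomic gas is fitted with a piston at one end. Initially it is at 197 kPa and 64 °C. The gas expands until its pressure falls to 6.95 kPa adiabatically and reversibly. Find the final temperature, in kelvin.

Along an adiabat T P^((1−γ)/γ) is constant, so T₂ = T₁ (P₂/P₁)^((γ−1)/γ).
For a diatomic ideal gas γ = 7/5, so (γ−1)/γ = 2/7.
T₁ = 64 °C = 337.1 K.
T₂ = 337.1 × (6.95/197)^(2/7) = 129.7 K.

T₂ ≈ 130 K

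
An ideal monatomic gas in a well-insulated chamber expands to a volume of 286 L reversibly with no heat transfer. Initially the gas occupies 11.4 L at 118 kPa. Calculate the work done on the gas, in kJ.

W ≈ -1.78 kJ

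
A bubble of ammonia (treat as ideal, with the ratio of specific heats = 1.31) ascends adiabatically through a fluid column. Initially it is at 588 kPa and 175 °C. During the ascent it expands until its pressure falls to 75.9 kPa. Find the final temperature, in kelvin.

T₂ ≈ 276 K

Adiabatic: T₂/T₁ = (P₂/P₁)^((γ−1)/γ).
T₁ = 175 °C = 448.1 K.
T₂ = 448.1 × (75.9/588)^(0.237) = 276.1 K.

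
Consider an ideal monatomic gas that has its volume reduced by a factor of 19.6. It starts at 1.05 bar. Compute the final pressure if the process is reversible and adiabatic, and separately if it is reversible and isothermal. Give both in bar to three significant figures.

adiabatic: 150 bar; isothermal: 20.6 bar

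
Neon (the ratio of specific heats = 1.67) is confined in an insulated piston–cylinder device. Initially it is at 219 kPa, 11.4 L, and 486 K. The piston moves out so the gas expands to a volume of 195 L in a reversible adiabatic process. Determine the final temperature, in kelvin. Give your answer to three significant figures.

T₂ ≈ 72.5 K

Adiabatic: T₁V₁^(γ−1) = T₂V₂^(γ−1) ⇒ T₂ = T₁ (V₁/V₂)^(γ−1).
T₂ = 486 × (11.4/195)^(0.67) = 72.52 K.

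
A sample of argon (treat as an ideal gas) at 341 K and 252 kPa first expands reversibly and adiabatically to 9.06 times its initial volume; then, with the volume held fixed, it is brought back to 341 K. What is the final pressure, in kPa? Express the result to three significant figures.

P₃ ≈ 27.8 kPa

For a monatomic ideal gas γ = 5/3.
Adiabatic step (PV^γ = const): P₂ = 252×(1/9.06)^(5/3) = 6.4 kPa; T₂ = 341×(1/9.06)^(2/3) = 78.46 K.
Isochoric: P₃ = P₂(T₃/T₂) = 6.4 × (341/78.46) = 27.81 kPa.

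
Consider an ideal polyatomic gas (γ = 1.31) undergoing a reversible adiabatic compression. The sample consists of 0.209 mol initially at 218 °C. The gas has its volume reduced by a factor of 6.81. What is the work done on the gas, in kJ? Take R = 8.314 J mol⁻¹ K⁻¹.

For a reversible adiabat TV^(γ−1) is constant, so T₂ = T₁ (V₁/V₂)^(γ−1).
T₁ = 218 °C = 491.1 K.
T₂ = 491.1 × 6.81^(0.31) = 890.2 K.
Q = 0, so ΔU = W_on_gas = nCᵥΔT with Cᵥ = R/(γ−1) = 26.82 J/(mol·K).
ΔU = 0.209 × 26.82 × (890.2 − 491.1) = 2237 J.

W ≈ 2.24 kJ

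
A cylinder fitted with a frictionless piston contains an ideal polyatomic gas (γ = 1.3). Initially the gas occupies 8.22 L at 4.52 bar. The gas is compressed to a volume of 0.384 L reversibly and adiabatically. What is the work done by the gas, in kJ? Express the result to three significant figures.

P₂ = P₁(V₁/V₂)^γ = 4.52×(8.22/0.384)^(1.3) = 242.6 bar.
For a reversible adiabat, W_by_gas = (P₁V₁ − P₂V₂)/(γ−1).
W_by = (452000×0.00822 − 2.426×10^7×0.000384) / (0.3) = -18660 J.

W ≈ -18.7 kJ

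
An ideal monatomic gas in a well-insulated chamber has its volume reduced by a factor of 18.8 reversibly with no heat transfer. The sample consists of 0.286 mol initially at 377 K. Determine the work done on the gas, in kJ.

W ≈ 8.16 kJ

For a reversible adiabat TV^(γ−1) is constant, so T₂ = T₁ (V₁/V₂)^(γ−1).
γ = 5/3 for a monatomic ideal gas, so γ−1 = 2/3.
T₂ = 377 × 18.8^(2/3) = 2666 K.
Q = 0, so ΔU = W_on_gas = nCᵥΔT with Cᵥ = R/(γ−1) = 12.47 J/(mol·K).
ΔU = 0.286 × 12.47 × (2666 − 377) = 8162 J.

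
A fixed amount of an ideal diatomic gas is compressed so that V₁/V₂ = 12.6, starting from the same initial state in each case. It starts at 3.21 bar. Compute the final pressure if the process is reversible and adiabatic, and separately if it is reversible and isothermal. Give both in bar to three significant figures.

adiabatic: 111 bar; isothermal: 40.4 bar

For a diatomic ideal gas γ = 7/5.
Isothermal: P₂ = P₁(V₁/V₂) = 3.21×12.6 = 40.45 bar.
Adiabatic: P₂ = P₁(V₁/V₂)^γ = 3.21×12.6^(7/5) = 111.4 bar.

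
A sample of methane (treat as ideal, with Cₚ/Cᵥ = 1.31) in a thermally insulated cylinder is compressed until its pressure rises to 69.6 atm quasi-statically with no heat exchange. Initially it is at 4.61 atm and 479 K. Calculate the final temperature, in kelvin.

T₂ ≈ 911 K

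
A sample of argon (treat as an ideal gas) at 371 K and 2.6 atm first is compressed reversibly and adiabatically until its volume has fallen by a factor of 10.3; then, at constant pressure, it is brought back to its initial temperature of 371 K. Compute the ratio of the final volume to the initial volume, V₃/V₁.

For a monatomic ideal gas γ = 5/3.
Adiabatic step: V₂/V₁ = 0.09709; T₂ = T₁·10.3^(2/3) = 1756 K.
Isobaric step: V₃/V₂ = T₃/T₂ = 371/1756.
V₃/V₁ = (V₂/V₁)(V₃/V₂) = 0.09709 × (371/1756) = 0.02051.

V₃/V₁ ≈ 0.0205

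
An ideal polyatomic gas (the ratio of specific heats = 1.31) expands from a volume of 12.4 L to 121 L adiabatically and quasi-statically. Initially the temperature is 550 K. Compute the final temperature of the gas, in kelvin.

T₂ ≈ 271 K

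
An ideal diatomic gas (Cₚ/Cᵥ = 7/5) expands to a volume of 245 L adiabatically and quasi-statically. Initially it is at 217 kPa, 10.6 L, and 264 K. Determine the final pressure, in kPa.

P₂ ≈ 2.67 kPa

Since PV^γ is constant along a reversible adiabat, P₂ = P₁ (V₁/V₂)^γ.
P₂ = 217 × (10.6/245)^(7/5) = 2.673 kPa.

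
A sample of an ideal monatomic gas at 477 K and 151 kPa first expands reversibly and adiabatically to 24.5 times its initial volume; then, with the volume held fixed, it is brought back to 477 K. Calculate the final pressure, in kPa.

P₃ ≈ 6.16 kPa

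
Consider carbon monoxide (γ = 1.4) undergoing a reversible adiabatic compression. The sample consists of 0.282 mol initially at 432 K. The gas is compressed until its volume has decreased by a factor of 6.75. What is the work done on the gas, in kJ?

Adiabatic: T₁V₁^(γ−1) = T₂V₂^(γ−1) ⇒ T₂ = T₁ (V₁/V₂)^(γ−1).
T₂ = 432 × 6.75^(0.4) = 927.3 K.
Q = 0, so ΔU = W_on_gas = nCᵥΔT with Cᵥ = R/(γ−1) = 20.79 J/(mol·K).
ΔU = 0.282 × 20.79 × (927.3 − 432) = 2903 J.

W ≈ 2.90 kJ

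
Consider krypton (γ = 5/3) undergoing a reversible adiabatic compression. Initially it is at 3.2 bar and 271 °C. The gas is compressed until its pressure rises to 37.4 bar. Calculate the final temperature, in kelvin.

T₂ ≈ 1450 K

Along an adiabat T P^((1−γ)/γ) is constant, so T₂ = T₁ (P₂/P₁)^((γ−1)/γ).
T₁ = 271 °C = 544.1 K.
T₂ = 544.1 × (37.4/3.2)^(2/5) = 1455 K.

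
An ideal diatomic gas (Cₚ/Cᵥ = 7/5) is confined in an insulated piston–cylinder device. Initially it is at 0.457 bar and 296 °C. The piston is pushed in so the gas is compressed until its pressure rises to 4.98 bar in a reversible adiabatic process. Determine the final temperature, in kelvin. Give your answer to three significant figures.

T₂ ≈ 1130 K

Along an adiabat T P^((1−γ)/γ) is constant, so T₂ = T₁ (P₂/P₁)^((γ−1)/γ).
T₁ = 296 °C = 569.1 K.
T₂ = 569.1 × (4.98/0.457)^(2/7) = 1126 K.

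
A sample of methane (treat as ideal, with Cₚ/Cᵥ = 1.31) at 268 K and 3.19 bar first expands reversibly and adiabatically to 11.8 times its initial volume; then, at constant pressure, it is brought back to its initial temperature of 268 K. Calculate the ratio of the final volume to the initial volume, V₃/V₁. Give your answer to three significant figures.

V₃/V₁ ≈ 25.4

Adiabatic step: V₂/V₁ = 11.8; T₂ = T₁·(1/11.8)^(0.31) = 124.7 K.
Isobaric step: V₃/V₂ = T₃/T₂ = 268/124.7.
V₃/V₁ = (V₂/V₁)(V₃/V₂) = 11.8 × (268/124.7) = 25.36.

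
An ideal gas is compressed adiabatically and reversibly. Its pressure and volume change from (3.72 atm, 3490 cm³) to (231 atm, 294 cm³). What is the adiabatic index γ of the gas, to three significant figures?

PV^γ = const ⇒ γ = ln(P₂/P₁) / ln(V₁/V₂).
γ = ln(231/3.72) / ln(3490/294) = 1.669.

γ ≈ 1.67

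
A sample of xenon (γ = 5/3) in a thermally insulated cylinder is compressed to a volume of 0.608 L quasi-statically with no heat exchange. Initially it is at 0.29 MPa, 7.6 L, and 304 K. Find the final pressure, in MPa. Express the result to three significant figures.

P₂ ≈ 19.5 MPa

Adiabatic: P₁V₁^γ = P₂V₂^γ ⇒ P₂ = P₁ (V₁/V₂)^γ.
P₂ = 0.29 × (7.6/0.608)^(5/3) = 19.52 MPa.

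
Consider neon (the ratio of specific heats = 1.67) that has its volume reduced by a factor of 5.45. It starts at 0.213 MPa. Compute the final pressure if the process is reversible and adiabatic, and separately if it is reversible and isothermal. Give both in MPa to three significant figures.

Isothermal: P₂ = P₁(V₁/V₂) = 0.213×5.45 = 1.161 MPa.
Adiabatic: P₂ = P₁(V₁/V₂)^γ = 0.213×5.45^(1.67) = 3.615 MPa.

adiabatic: 3.62 MPa; isothermal: 1.16 MPa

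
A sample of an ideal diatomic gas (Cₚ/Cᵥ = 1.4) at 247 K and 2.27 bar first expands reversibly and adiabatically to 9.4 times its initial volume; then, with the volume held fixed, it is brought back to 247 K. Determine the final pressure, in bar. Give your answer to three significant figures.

Adiabatic step (PV^γ = const): P₂ = 2.27×(1/9.4)^(1.4) = 0.09855 bar; T₂ = 247×(1/9.4)^(0.4) = 100.8 K.
Isochoric: P₃ = P₂(T₃/T₂) = 0.09855 × (247/100.8) = 0.2415 bar.

P₃ ≈ 0.241 bar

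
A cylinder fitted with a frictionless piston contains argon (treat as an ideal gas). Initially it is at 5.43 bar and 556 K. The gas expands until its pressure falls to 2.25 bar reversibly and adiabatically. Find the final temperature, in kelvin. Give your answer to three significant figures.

Along an adiabat T P^((1−γ)/γ) is constant, so T₂ = T₁ (P₂/P₁)^((γ−1)/γ).
For a monatomic ideal gas γ = 5/3, so (γ−1)/γ = 2/5.
T₂ = 556 × (2.25/5.43)^(2/5) = 390.9 K.

T₂ ≈ 391 K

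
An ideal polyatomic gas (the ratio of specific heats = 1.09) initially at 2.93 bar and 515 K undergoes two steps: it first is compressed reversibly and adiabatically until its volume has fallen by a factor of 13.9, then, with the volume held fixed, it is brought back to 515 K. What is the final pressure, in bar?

Adiabatic step (PV^γ = const): P₂ = 2.93×13.9^(1.09) = 51.61 bar; T₂ = 515×13.9^(0.09) = 652.6 K.
Isochoric: P₃ = P₂(T₃/T₂) = 51.61 × (515/652.6) = 40.73 bar.

P₃ ≈ 40.7 bar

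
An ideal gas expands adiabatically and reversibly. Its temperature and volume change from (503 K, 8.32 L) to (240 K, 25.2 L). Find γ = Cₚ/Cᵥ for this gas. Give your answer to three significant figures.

γ ≈ 1.67

TV^(γ−1) = const ⇒ γ − 1 = ln(T₂/T₁) / ln(V₁/V₂).
γ = 1 + ln(240/503) / ln(8.32/25.2) = 1.668.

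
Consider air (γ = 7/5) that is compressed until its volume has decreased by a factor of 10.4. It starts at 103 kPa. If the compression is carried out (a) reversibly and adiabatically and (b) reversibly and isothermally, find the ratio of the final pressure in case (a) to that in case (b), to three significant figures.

P_adiabatic / P_isothermal ≈ 2.55

Isothermal: P_b = P₁(V₁/V₂) = 103×10.4.
Adiabatic: P_a = P₁(V₁/V₂)^γ = 103×10.4^(7/5).
P_a/P_b = (V₁/V₂)^(γ−1) = 10.4^(2/5) = 2.552.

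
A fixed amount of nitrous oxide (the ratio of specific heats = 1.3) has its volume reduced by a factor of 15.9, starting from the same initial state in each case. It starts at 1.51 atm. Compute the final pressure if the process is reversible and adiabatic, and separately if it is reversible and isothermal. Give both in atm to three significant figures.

Isothermal: P₂ = P₁(V₁/V₂) = 1.51×15.9 = 24.01 atm.
Adiabatic: P₂ = P₁(V₁/V₂)^γ = 1.51×15.9^(1.3) = 55.05 atm.

adiabatic: 55.1 atm; isothermal: 24.0 atm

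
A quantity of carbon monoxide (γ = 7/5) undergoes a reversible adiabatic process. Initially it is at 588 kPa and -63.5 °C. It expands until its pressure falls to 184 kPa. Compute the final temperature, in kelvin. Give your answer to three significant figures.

Along an adiabat T P^((1−γ)/γ) is constant, so T₂ = T₁ (P₂/P₁)^((γ−1)/γ).
T₁ = -63.5 °C = 209.6 K.
T₂ = 209.6 × (184/588)^(2/7) = 150.4 K.

T₂ ≈ 150 K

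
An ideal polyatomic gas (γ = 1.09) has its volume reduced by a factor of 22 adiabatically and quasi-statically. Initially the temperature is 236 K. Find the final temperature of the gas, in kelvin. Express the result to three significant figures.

For a reversible adiabat TV^(γ−1) is constant, so T₂ = T₁ (V₁/V₂)^(γ−1).
T₂ = 236 × 22^(0.09) = 311.7 K.

T₂ ≈ 312 K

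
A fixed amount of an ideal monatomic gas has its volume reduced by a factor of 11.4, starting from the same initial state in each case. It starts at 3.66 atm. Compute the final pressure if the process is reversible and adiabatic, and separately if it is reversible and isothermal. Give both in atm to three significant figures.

adiabatic: 211 atm; isothermal: 41.7 atm

For a monatomic ideal gas γ = 5/3.
Isothermal: P₂ = P₁(V₁/V₂) = 3.66×11.4 = 41.72 atm.
Adiabatic: P₂ = P₁(V₁/V₂)^γ = 3.66×11.4^(5/3) = 211.3 atm.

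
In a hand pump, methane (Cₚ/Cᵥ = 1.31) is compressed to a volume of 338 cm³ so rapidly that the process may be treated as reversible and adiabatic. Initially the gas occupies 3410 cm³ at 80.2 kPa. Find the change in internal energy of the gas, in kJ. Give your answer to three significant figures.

P₂ = P₁(V₁/V₂)^γ = 80.2×(3410/338)^(1.31) = 1657 kPa.
For a reversible adiabat, W_by_gas = (P₁V₁ − P₂V₂)/(γ−1).
W_by = (80200×0.00341 − 1.657×10^6×0.000338) / (0.31) = -924 J.
Q = 0 ⇒ ΔU = −W_by = 924 J.

ΔU ≈ 0.924 kJ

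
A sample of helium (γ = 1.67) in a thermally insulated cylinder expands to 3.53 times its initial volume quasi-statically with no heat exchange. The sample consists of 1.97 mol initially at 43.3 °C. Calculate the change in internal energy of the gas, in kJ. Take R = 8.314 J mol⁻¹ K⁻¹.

Adiabatic: T₁V₁^(γ−1) = T₂V₂^(γ−1) ⇒ T₂ = T₁ (V₁/V₂)^(γ−1).
T₁ = 43.3 °C = 316.4 K.
T₂ = 316.4 × (1/3.53)^(0.67) = 135.9 K.
Q = 0, so ΔU = W_on_gas = nCᵥΔT with Cᵥ = R/(γ−1) = 12.41 J/(mol·K).
ΔU = 1.97 × 12.41 × (135.9 − 316.4) = -4413 J.

ΔU ≈ -4.41 kJ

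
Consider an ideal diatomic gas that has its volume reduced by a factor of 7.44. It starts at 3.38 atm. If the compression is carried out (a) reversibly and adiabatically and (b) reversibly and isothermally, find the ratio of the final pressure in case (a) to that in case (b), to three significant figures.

For a diatomic ideal gas γ = 7/5.
Isothermal: P_b = P₁(V₁/V₂) = 3.38×7.44.
Adiabatic: P_a = P₁(V₁/V₂)^γ = 3.38×7.44^(7/5).
P_a/P_b = (V₁/V₂)^(γ−1) = 7.44^(2/5) = 2.232.

P_adiabatic / P_isothermal ≈ 2.23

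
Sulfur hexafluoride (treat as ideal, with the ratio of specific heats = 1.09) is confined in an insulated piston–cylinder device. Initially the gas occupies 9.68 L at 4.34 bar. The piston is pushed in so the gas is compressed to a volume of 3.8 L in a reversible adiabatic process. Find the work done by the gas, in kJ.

W ≈ -4.10 kJ

P₂ = P₁(V₁/V₂)^γ = 4.34×(9.68/3.8)^(1.09) = 12.03 bar.
For a reversible adiabat, W_by_gas = (P₁V₁ − P₂V₂)/(γ−1).
W_by = (434000×0.00968 − 1.203×10^6×0.0038) / (0.09) = -4098 J.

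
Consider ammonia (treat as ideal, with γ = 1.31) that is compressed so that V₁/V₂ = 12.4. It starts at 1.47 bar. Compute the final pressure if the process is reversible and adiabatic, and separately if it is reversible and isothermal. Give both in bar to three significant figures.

adiabatic: 39.8 bar; isothermal: 18.2 bar

Isothermal: P₂ = P₁(V₁/V₂) = 1.47×12.4 = 18.23 bar.
Adiabatic: P₂ = P₁(V₁/V₂)^γ = 1.47×12.4^(1.31) = 39.78 bar.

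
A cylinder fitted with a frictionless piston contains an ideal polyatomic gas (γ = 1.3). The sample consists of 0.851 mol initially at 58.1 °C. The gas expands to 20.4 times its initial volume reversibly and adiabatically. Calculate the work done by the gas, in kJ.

W ≈ 4.65 kJ

Adiabatic: T₁V₁^(γ−1) = T₂V₂^(γ−1) ⇒ T₂ = T₁ (V₁/V₂)^(γ−1).
T₁ = 58.1 °C = 331.2 K.
T₂ = 331.2 × (1/20.4)^(0.3) = 134.1 K.
Q = 0, so ΔU = W_on_gas = nCᵥΔT with Cᵥ = R/(γ−1) = 27.71 J/(mol·K).
ΔU = 0.851 × 27.71 × (134.1 − 331.2) = -4651 J.
Work done by the gas = −ΔU = 4651 J.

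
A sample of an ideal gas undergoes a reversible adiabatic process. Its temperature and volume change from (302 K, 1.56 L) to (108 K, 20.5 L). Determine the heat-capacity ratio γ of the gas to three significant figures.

TV^(γ−1) = const ⇒ γ − 1 = ln(T₂/T₁) / ln(V₁/V₂).
γ = 1 + ln(108/302) / ln(1.56/20.5) = 1.399.

γ ≈ 1.40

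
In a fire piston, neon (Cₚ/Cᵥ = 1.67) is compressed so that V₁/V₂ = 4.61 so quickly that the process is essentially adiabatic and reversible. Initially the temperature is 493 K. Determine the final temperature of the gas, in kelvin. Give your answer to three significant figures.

T₂ ≈ 1370 K

Adiabatic: T₁V₁^(γ−1) = T₂V₂^(γ−1) ⇒ T₂ = T₁ (V₁/V₂)^(γ−1).
T₂ = 493 × 4.61^(0.67) = 1373 K.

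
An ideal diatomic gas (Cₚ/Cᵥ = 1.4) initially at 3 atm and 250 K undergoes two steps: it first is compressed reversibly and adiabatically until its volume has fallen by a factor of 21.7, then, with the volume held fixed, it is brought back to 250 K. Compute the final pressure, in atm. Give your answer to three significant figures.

P₃ ≈ 65.1 atm

Adiabatic step (PV^γ = const): P₂ = 3×21.7^(1.4) = 222.9 atm; T₂ = 250×21.7^(0.4) = 856.1 K.
Isochoric: P₃ = P₂(T₃/T₂) = 222.9 × (250/856.1) = 65.1 atm.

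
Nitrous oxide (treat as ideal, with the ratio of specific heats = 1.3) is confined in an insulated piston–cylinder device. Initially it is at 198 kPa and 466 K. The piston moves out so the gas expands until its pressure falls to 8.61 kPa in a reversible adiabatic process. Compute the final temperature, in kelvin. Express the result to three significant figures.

T₂ ≈ 226 K

Adiabatic: T₂/T₁ = (P₂/P₁)^((γ−1)/γ).
T₂ = 466 × (8.61/198)^(0.231) = 226 K.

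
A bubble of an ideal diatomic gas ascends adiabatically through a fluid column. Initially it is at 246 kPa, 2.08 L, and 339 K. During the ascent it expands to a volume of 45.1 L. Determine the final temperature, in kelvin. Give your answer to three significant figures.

T₂ ≈ 99.0 K

Adiabatic: T₁V₁^(γ−1) = T₂V₂^(γ−1) ⇒ T₂ = T₁ (V₁/V₂)^(γ−1).
γ = 7/5 for a diatomic ideal gas.
T₂ = 339 × (2.08/45.1)^(2/5) = 99.03 K.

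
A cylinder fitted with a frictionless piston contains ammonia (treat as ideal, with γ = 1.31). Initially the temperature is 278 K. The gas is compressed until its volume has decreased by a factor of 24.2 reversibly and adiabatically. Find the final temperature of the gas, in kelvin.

Adiabatic: T₁V₁^(γ−1) = T₂V₂^(γ−1) ⇒ T₂ = T₁ (V₁/V₂)^(γ−1).
T₂ = 278 × 24.2^(0.31) = 746.5 K.

T₂ ≈ 746 K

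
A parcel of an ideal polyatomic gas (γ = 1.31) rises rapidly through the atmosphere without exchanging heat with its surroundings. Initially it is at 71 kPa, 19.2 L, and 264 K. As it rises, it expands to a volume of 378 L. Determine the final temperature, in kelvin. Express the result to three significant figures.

T₂ ≈ 105 K

Adiabatic: T₁V₁^(γ−1) = T₂V₂^(γ−1) ⇒ T₂ = T₁ (V₁/V₂)^(γ−1).
T₂ = 264 × (19.2/378)^(0.31) = 104.8 K.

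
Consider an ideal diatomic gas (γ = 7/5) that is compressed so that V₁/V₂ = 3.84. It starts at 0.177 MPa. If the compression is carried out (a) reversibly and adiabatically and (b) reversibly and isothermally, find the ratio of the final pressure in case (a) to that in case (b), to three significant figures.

P_adiabatic / P_isothermal ≈ 1.71

Isothermal: P_b = P₁(V₁/V₂) = 0.177×3.84.
Adiabatic: P_a = P₁(V₁/V₂)^γ = 0.177×3.84^(7/5).
P_a/P_b = (V₁/V₂)^(γ−1) = 3.84^(2/5) = 1.713.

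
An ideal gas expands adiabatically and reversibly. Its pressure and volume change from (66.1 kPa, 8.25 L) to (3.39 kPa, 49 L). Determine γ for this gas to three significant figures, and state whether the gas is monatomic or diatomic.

PV^γ = const ⇒ γ = ln(P₂/P₁) / ln(V₁/V₂).
γ = ln(3.39/66.1) / ln(8.25/49) = 1.667.
γ ≈ 1.67 is close to 5/3, so the gas is monatomic.

γ ≈ 1.67; monatomic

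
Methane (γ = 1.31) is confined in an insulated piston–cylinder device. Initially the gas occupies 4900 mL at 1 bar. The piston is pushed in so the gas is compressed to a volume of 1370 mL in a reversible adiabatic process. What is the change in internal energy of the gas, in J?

ΔU ≈ 766 J

P₂ = P₁(V₁/V₂)^γ = 1×(4900/1370)^(1.31) = 5.309 bar.
For a reversible adiabat, W_by_gas = (P₁V₁ − P₂V₂)/(γ−1).
W_by = (100000×0.0049 − 530900×0.00137) / (0.31) = -765.8 J.
Q = 0 ⇒ ΔU = −W_by = 765.8 J.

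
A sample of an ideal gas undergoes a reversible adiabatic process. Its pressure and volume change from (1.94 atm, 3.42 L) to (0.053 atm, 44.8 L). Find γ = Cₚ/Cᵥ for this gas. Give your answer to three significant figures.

γ ≈ 1.40

PV^γ = const ⇒ γ = ln(P₂/P₁) / ln(V₁/V₂).
γ = ln(0.053/1.94) / ln(3.42/44.8) = 1.399.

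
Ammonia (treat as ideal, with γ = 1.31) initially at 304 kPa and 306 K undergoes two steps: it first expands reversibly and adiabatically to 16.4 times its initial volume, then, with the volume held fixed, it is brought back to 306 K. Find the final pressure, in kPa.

P₃ ≈ 18.5 kPa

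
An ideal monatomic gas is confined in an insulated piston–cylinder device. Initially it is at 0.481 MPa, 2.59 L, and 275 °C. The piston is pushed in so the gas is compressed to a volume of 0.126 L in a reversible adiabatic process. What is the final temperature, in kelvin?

T₂ ≈ 4110 K

For a reversible adiabat TV^(γ−1) is constant, so T₂ = T₁ (V₁/V₂)^(γ−1).
γ = 5/3 for a monatomic ideal gas.
T₁ = 275 °C = 548.1 K.
T₂ = 548.1 × (2.59/0.126)^(2/3) = 4113 K.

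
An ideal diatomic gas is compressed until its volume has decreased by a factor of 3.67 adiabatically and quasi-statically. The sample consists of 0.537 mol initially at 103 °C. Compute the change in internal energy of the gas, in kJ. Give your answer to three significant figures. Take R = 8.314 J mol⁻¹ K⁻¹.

ΔU ≈ 2.86 kJ

For a reversible adiabat TV^(γ−1) is constant, so T₂ = T₁ (V₁/V₂)^(γ−1).
γ = 7/5 for a diatomic ideal gas, so γ−1 = 2/5.
T₁ = 103 °C = 376.1 K.
T₂ = 376.1 × 3.67^(2/5) = 632.7 K.
Q = 0, so ΔU = W_on_gas = nCᵥΔT with Cᵥ = R/(γ−1) = 20.79 J/(mol·K).
ΔU = 0.537 × 20.79 × (632.7 − 376.1) = 2864 J.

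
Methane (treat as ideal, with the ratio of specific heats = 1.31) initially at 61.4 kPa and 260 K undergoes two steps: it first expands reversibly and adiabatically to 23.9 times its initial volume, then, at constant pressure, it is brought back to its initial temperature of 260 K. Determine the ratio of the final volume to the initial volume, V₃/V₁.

V₃/V₁ ≈ 63.9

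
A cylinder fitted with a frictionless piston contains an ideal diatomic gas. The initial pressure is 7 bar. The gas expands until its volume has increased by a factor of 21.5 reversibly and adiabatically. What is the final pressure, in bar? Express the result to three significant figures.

P₂ ≈ 0.0954 bar

Since PV^γ is constant along a reversible adiabat, P₂ = P₁ (V₁/V₂)^γ.
For a diatomic ideal gas γ = 7/5.
P₂ = 7 × (1/21.5)^(7/5) = 0.09543 bar.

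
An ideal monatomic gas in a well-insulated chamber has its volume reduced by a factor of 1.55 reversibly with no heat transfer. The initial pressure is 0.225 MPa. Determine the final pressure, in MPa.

P₂ ≈ 0.467 MPa

Adiabatic: P₁V₁^γ = P₂V₂^γ ⇒ P₂ = P₁ (V₁/V₂)^γ.
For a monatomic ideal gas γ = 5/3.
P₂ = 0.225 × 1.55^(5/3) = 0.4671 MPa.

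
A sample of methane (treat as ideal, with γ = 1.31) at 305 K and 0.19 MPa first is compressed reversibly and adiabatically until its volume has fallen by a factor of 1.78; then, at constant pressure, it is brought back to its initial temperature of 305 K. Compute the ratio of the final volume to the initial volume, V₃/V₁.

V₃/V₁ ≈ 0.470

Adiabatic step: V₂/V₁ = 0.5618; T₂ = T₁·1.78^(0.31) = 364.7 K.
Isobaric step: V₃/V₂ = T₃/T₂ = 305/364.7.
V₃/V₁ = (V₂/V₁)(V₃/V₂) = 0.5618 × (305/364.7) = 0.4698.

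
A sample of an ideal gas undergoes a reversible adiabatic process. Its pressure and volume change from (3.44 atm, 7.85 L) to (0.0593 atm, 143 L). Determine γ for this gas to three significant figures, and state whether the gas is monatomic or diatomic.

γ ≈ 1.40; diatomic

PV^γ = const ⇒ γ = ln(P₂/P₁) / ln(V₁/V₂).
γ = ln(0.0593/3.44) / ln(7.85/143) = 1.399.
γ ≈ 1.40 is close to 7/5, so the gas is diatomic.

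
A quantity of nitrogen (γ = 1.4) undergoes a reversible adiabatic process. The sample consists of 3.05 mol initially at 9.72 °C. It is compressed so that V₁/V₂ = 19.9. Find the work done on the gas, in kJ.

W ≈ 41.4 kJ

For a reversible adiabat TV^(γ−1) is constant, so T₂ = T₁ (V₁/V₂)^(γ−1).
T₁ = 9.72 °C = 282.9 K.
T₂ = 282.9 × 19.9^(0.4) = 935.7 K.
Q = 0, so ΔU = W_on_gas = nCᵥΔT with Cᵥ = R/(γ−1) = 20.79 J/(mol·K).
ΔU = 3.05 × 20.79 × (935.7 − 282.9) = 41380 J.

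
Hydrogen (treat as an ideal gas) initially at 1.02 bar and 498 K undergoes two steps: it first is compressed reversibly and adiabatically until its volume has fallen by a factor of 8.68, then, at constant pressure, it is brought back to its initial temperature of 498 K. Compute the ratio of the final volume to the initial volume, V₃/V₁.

For a diatomic ideal gas γ = 7/5.
Adiabatic step: V₂/V₁ = 0.1152; T₂ = T₁·8.68^(2/5) = 1182 K.
Isobaric step: V₃/V₂ = T₃/T₂ = 498/1182.
V₃/V₁ = (V₂/V₁)(V₃/V₂) = 0.1152 × (498/1182) = 0.04854.

V₃/V₁ ≈ 0.0485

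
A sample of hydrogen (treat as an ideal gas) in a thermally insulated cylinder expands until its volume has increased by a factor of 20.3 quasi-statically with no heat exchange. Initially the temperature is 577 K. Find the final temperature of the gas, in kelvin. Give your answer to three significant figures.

T₂ ≈ 173 K

For a reversible adiabat TV^(γ−1) is constant, so T₂ = T₁ (V₁/V₂)^(γ−1).
For a diatomic ideal gas γ = 7/5, so γ−1 = 2/5.
T₂ = 577 × (1/20.3)^(2/5) = 173.1 K.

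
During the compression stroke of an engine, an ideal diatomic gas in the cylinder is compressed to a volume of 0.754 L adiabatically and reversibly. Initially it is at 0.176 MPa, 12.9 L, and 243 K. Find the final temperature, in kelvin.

T₂ ≈ 757 K

For a reversible adiabat TV^(γ−1) is constant, so T₂ = T₁ (V₁/V₂)^(γ−1).
γ = 7/5 for a diatomic ideal gas.
T₂ = 243 × (12.9/0.754)^(2/5) = 756.6 K.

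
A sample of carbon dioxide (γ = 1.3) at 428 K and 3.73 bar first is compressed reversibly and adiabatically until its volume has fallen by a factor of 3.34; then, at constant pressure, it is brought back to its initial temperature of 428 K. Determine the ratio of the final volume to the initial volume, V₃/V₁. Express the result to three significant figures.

Adiabatic step: V₂/V₁ = 0.2994; T₂ = T₁·3.34^(0.3) = 614.6 K.
Isobaric step: V₃/V₂ = T₃/T₂ = 428/614.6.
V₃/V₁ = (V₂/V₁)(V₃/V₂) = 0.2994 × (428/614.6) = 0.2085.

V₃/V₁ ≈ 0.209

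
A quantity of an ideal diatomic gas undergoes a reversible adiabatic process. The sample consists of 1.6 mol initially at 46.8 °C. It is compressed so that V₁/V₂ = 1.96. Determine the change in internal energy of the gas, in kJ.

Adiabatic: T₁V₁^(γ−1) = T₂V₂^(γ−1) ⇒ T₂ = T₁ (V₁/V₂)^(γ−1).
γ = 7/5 for a diatomic ideal gas, so γ−1 = 2/5.
T₁ = 46.8 °C = 319.9 K.
T₂ = 319.9 × 1.96^(2/5) = 418.8 K.
Q = 0, so ΔU = W_on_gas = nCᵥΔT with Cᵥ = R/(γ−1) = 20.79 J/(mol·K).
ΔU = 1.6 × 20.79 × (418.8 − 319.9) = 3287 J.

ΔU ≈ 3.29 kJ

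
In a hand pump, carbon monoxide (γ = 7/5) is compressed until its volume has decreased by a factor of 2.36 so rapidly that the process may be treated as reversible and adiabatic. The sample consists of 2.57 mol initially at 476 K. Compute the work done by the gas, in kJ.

Adiabatic: T₁V₁^(γ−1) = T₂V₂^(γ−1) ⇒ T₂ = T₁ (V₁/V₂)^(γ−1).
T₂ = 476 × 2.36^(2/5) = 671.1 K.
Q = 0, so ΔU = W_on_gas = nCᵥΔT with Cᵥ = R/(γ−1) = 20.79 J/(mol·K).
ΔU = 2.57 × 20.79 × (671.1 − 476) = 10420 J.
Work done by the gas = −ΔU = -10420 J.

W ≈ -10.4 kJ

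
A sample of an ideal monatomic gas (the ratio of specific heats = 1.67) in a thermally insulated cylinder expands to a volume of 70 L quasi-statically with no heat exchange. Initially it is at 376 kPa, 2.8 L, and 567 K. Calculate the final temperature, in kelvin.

For a reversible adiabat TV^(γ−1) is constant, so T₂ = T₁ (V₁/V₂)^(γ−1).
T₂ = 567 × (2.8/70)^(0.67) = 65.61 K.

T₂ ≈ 65.6 K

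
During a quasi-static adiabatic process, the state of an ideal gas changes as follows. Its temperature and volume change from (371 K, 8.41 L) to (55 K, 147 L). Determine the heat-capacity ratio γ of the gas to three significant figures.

γ ≈ 1.67

TV^(γ−1) = const ⇒ γ − 1 = ln(T₂/T₁) / ln(V₁/V₂).
γ = 1 + ln(55/371) / ln(8.41/147) = 1.667.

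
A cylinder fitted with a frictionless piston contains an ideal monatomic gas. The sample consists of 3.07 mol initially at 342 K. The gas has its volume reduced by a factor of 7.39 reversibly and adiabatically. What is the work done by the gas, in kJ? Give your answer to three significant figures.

W ≈ -36.6 kJ

Adiabatic: T₁V₁^(γ−1) = T₂V₂^(γ−1) ⇒ T₂ = T₁ (V₁/V₂)^(γ−1).
γ = 5/3 for a monatomic ideal gas, so γ−1 = 2/3.
T₂ = 342 × 7.39^(2/3) = 1298 K.
Q = 0, so ΔU = W_on_gas = nCᵥΔT with Cᵥ = R/(γ−1) = 12.47 J/(mol·K).
ΔU = 3.07 × 12.47 × (1298 − 342) = 36580 J.
Work done by the gas = −ΔU = -36580 J.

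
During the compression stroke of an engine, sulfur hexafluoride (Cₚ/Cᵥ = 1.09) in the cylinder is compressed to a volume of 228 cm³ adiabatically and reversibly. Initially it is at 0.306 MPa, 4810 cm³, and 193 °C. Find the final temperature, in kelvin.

T₂ ≈ 613 K

Adiabatic: T₁V₁^(γ−1) = T₂V₂^(γ−1) ⇒ T₂ = T₁ (V₁/V₂)^(γ−1).
T₁ = 193 °C = 466.1 K.
T₂ = 466.1 × (4810/228)^(0.09) = 613.3 K.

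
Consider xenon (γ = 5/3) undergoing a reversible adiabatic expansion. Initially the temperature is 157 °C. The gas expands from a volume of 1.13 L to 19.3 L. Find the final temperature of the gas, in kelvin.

For a reversible adiabat TV^(γ−1) is constant, so T₂ = T₁ (V₁/V₂)^(γ−1).
T₁ = 157 °C = 430.1 K.
T₂ = 430.1 × (1.13/19.3)^(2/3) = 64.86 K.

T₂ ≈ 64.9 K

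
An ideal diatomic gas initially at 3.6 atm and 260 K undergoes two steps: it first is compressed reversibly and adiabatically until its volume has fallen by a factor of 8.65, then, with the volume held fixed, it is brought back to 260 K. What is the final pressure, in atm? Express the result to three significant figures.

P₃ ≈ 31.1 atm

For a diatomic ideal gas γ = 7/5.
Adiabatic step (PV^γ = const): P₂ = 3.6×8.65^(7/5) = 73.81 atm; T₂ = 260×8.65^(2/5) = 616.3 K.
Isochoric: P₃ = P₂(T₃/T₂) = 73.81 × (260/616.3) = 31.14 atm.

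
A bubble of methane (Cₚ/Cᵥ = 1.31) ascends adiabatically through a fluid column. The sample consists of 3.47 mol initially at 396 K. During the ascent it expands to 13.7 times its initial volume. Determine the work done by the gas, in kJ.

Adiabatic: T₁V₁^(γ−1) = T₂V₂^(γ−1) ⇒ T₂ = T₁ (V₁/V₂)^(γ−1).
T₂ = 396 × (1/13.7)^(0.31) = 175.9 K.
Q = 0, so ΔU = W_on_gas = nCᵥΔT with Cᵥ = R/(γ−1) = 26.82 J/(mol·K).
ΔU = 3.47 × 26.82 × (175.9 − 396) = -20480 J.
Work done by the gas = −ΔU = 20480 J.

W ≈ 20.5 kJ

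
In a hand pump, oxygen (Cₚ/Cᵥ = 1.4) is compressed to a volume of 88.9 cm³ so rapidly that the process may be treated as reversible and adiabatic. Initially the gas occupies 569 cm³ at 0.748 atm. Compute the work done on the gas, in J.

P₂ = P₁(V₁/V₂)^γ = 0.748×(569/88.9)^(1.4) = 10.06 atm.
For a reversible adiabat, W_by_gas = (P₁V₁ − P₂V₂)/(γ−1).
W_by = (75790×0.000569 − 1.019×10^6×8.89×10^-5) / (0.4) = -118.7 J.
W_on_gas = −W_by = 118.7 J.

W ≈ 119 J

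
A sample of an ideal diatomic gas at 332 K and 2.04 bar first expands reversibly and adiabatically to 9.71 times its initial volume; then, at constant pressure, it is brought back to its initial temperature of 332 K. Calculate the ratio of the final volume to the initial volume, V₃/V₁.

For a diatomic ideal gas γ = 7/5.
Adiabatic step: V₂/V₁ = 9.71; T₂ = T₁·(1/9.71)^(2/5) = 133.7 K.
Isobaric step: V₃/V₂ = T₃/T₂ = 332/133.7.
V₃/V₁ = (V₂/V₁)(V₃/V₂) = 9.71 × (332/133.7) = 24.1.

V₃/V₁ ≈ 24.1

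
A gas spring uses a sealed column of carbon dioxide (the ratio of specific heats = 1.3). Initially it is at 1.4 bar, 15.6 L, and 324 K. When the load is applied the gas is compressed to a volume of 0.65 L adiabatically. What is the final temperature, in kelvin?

For a reversible adiabat TV^(γ−1) is constant, so T₂ = T₁ (V₁/V₂)^(γ−1).
T₂ = 324 × (15.6/0.65)^(0.3) = 840.6 K.

T₂ ≈ 841 K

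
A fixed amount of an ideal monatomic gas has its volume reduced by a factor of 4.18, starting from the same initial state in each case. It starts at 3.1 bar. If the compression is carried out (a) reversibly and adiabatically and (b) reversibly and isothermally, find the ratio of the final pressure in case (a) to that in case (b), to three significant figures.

For a monatomic ideal gas γ = 5/3.
Isothermal: P_b = P₁(V₁/V₂) = 3.1×4.18.
Adiabatic: P_a = P₁(V₁/V₂)^γ = 3.1×4.18^(5/3).
P_a/P_b = (V₁/V₂)^(γ−1) = 4.18^(2/3) = 2.595.

P_adiabatic / P_isothermal ≈ 2.59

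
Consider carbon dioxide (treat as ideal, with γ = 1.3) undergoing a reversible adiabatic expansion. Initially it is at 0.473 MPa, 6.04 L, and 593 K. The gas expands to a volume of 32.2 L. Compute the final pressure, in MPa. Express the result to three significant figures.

P₂ ≈ 0.0537 MPa

Since PV^γ is constant along a reversible adiabat, P₂ = P₁ (V₁/V₂)^γ.
P₂ = 0.473 × (6.04/32.2)^(1.3) = 0.0537 MPa.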